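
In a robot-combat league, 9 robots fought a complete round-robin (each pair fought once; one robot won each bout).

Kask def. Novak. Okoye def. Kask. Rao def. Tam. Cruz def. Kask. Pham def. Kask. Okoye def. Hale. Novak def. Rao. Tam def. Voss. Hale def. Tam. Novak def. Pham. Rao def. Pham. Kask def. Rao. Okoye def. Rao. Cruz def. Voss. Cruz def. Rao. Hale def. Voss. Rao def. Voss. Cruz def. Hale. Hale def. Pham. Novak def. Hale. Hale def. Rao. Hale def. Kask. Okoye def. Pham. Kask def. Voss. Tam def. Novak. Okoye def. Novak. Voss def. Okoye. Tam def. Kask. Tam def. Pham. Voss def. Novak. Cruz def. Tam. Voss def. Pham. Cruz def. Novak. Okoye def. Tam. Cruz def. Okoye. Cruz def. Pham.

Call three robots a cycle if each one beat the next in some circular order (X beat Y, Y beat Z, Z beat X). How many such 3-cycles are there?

13

Win totals: Hale 5, Rao 3, Kask 3, Pham 1, Okoye 6, Cruz 8, Novak 3, Tam 4, Voss 3.
A robot with w wins dominates both others in C(w,2) triples; summing gives 10 + 3 + 3 + 0 + 15 + 28 + 3 + 6 + 3 = 71 transitive triples.
Total triples C(9,3) = 84, so cyclic triples = 84 − 71 = 13.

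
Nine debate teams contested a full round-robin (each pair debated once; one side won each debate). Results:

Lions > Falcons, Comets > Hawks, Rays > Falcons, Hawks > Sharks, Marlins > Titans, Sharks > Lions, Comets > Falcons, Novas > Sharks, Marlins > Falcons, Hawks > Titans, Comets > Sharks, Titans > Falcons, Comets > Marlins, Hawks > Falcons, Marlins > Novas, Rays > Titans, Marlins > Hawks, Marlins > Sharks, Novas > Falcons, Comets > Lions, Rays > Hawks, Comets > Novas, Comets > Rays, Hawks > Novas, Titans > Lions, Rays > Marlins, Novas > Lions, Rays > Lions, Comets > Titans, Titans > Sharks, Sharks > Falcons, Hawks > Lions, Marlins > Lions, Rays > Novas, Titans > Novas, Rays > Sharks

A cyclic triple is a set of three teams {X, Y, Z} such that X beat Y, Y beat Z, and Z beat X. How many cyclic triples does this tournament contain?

0

Win totals: Rays 7, Hawks 5, Falcons 0, Sharks 2, Novas 3, Marlins 6, Titans 4, Lions 1, Comets 8.
A team with w wins dominates both others in C(w,2) triples; summing gives 21 + 10 + 0 + 1 + 3 + 15 + 6 + 0 + 28 = 84 transitive triples.
Total triples C(9,3) = 84, so cyclic triples = 84 − 84 = 0.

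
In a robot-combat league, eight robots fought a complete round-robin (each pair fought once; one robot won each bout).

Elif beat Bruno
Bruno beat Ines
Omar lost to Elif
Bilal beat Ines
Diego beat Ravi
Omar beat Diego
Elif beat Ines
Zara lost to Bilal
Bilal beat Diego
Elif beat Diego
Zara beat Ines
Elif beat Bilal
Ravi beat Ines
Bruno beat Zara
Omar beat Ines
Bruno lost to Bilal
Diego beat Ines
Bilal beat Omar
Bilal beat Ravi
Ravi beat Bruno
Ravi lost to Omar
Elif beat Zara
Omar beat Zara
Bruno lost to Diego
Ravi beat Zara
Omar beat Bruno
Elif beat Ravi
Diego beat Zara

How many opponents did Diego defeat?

Diego's results: beat Ravi, Zara, Ines, Bruno; lost to Bilal, Elif, Omar.
That is 4 wins.

4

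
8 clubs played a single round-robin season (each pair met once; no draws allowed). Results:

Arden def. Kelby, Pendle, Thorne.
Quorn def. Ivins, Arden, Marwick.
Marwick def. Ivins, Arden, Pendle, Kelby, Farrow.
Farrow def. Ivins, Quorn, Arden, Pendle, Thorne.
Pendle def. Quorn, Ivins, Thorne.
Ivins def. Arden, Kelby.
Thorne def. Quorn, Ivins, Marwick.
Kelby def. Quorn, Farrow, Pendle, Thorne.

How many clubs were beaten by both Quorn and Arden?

0

Quorn beat: Arden, Marwick, Ivins.
Arden beat: Kelby, Thorne, Pendle.
No one was beaten by both.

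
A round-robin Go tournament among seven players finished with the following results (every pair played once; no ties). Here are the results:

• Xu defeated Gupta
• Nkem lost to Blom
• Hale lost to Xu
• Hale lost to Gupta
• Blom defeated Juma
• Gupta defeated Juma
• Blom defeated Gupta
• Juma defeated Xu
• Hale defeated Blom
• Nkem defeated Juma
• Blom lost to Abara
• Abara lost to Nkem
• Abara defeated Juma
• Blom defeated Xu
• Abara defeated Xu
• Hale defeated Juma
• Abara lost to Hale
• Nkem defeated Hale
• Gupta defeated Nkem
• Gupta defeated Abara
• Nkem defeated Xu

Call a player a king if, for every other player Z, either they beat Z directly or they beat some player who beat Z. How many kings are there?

6

Blom reaches everyone (king).
Nkem reaches everyone (king).
Hale reaches everyone (king).
Xu reaches everyone (king).
Juma cannot reach Blom, Nkem, Abara in two steps.
Gupta reaches everyone (king).
Abara reaches everyone (king).
Kings: Blom, Nkem, Hale, Xu, Gupta, Abara — 6.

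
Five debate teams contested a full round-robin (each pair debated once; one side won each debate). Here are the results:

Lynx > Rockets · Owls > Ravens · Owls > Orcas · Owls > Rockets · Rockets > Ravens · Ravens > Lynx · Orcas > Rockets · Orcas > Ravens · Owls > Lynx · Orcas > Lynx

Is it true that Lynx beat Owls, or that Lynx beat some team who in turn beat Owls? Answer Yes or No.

Lynx did not beat Owls directly.
Lynx beat Rockets, but each of them lost to Owls. No two-step path.

No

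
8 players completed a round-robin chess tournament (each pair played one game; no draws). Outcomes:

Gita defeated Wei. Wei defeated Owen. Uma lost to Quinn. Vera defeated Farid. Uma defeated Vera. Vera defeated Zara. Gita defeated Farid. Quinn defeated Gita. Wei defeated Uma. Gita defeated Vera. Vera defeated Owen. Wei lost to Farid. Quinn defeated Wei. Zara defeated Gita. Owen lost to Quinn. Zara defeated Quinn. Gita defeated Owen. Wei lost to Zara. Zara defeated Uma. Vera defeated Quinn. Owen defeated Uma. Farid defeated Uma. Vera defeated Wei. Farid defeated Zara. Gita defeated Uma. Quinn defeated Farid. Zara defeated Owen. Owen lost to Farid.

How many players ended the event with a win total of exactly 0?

Win totals: Owen 1, Vera 5, Zara 5, Quinn 5, Farid 4, Wei 2, Uma 1, Gita 5.
No player has exactly 0 wins.

0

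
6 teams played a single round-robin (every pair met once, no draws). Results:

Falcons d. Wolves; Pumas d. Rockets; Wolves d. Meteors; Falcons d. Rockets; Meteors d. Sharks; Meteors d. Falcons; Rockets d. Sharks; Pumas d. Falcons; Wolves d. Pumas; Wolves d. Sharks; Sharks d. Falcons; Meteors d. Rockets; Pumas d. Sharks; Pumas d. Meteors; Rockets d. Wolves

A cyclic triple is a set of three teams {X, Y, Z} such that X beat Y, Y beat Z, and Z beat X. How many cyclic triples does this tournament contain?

6

Of the C(6,3) = 20 triples, the cyclic ones are: {Rockets, Wolves, Meteors}; {Rockets, Wolves, Pumas}; {Rockets, Falcons, Sharks}; {Wolves, Falcons, Meteors}; {Wolves, Falcons, Sharks}; {Wolves, Falcons, Pumas}.
That is 6.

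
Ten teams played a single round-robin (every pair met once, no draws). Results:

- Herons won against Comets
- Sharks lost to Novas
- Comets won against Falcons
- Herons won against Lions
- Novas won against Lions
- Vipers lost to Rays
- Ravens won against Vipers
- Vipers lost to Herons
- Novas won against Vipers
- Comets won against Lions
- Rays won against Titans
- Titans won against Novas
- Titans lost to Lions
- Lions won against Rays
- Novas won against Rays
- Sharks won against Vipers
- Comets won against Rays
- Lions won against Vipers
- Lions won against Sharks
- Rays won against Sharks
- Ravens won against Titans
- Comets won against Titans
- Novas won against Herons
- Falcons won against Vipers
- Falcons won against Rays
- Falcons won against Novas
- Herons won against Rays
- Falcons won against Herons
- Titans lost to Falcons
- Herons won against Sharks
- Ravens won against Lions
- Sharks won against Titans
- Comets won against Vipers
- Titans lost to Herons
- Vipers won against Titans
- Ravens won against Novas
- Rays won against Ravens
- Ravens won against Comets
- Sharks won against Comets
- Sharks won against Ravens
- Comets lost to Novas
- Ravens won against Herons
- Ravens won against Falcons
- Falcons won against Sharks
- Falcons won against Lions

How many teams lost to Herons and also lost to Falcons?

Herons beat: Titans, Rays, Vipers, Sharks, Comets, Lions.
Falcons beat: Titans, Herons, Rays, Novas, Vipers, Sharks, Lions.
Both beat: Titans, Rays, Vipers, Sharks, Lions — 5.

5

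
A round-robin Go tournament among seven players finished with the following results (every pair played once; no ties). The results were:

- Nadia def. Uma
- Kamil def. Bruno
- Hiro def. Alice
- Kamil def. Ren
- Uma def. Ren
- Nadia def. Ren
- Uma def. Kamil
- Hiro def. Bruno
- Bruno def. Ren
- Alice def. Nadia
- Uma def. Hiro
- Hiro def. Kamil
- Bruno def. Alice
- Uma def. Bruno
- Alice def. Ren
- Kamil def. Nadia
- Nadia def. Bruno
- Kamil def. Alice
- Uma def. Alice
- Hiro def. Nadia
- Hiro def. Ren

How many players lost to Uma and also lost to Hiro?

Uma beat: Kamil, Alice, Hiro, Bruno, Ren.
Hiro beat: Kamil, Alice, Nadia, Bruno, Ren.
Both beat: Kamil, Alice, Bruno, Ren — 4.

4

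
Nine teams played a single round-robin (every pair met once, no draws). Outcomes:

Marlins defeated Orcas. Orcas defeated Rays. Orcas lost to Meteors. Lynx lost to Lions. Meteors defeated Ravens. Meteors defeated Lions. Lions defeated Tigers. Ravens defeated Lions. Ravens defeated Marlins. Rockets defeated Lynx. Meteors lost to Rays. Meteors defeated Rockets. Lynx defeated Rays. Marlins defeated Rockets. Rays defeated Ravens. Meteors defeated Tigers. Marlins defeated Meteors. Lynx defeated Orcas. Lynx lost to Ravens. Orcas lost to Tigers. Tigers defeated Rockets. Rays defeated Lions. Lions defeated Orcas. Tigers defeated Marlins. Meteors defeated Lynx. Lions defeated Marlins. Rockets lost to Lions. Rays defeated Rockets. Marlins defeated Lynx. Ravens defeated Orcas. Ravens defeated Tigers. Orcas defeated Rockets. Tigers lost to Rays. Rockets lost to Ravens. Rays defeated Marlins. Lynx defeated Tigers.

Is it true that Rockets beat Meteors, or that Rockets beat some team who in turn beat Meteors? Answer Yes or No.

Rockets did not beat Meteors directly.
Rockets beat Lynx, but each of them lost to Meteors. No two-step path.

No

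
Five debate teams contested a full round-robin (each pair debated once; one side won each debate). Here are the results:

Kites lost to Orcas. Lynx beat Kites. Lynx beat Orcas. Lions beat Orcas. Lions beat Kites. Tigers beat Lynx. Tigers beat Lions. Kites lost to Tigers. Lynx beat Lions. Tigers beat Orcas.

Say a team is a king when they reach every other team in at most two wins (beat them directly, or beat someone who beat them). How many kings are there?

1

Lions cannot reach Lynx, Tigers in two steps.
Orcas cannot reach Lions, Lynx, Tigers in two steps.
Kites cannot reach Lions, Orcas, Lynx, Tigers in two steps.
Lynx cannot reach Tigers in two steps.
Tigers reaches everyone (king).
Kings: Tigers — 1.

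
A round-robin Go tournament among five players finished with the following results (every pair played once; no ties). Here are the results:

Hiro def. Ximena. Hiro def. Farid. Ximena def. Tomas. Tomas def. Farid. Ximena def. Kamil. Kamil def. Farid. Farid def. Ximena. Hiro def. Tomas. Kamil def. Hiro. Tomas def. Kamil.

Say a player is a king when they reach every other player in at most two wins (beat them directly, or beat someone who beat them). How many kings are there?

Ximena reaches everyone (king).
Hiro reaches everyone (king).
Kamil reaches everyone (king).
Farid cannot reach Hiro in two steps.
Tomas reaches everyone (king).
Kings: Ximena, Hiro, Kamil, Tomas — 4.

4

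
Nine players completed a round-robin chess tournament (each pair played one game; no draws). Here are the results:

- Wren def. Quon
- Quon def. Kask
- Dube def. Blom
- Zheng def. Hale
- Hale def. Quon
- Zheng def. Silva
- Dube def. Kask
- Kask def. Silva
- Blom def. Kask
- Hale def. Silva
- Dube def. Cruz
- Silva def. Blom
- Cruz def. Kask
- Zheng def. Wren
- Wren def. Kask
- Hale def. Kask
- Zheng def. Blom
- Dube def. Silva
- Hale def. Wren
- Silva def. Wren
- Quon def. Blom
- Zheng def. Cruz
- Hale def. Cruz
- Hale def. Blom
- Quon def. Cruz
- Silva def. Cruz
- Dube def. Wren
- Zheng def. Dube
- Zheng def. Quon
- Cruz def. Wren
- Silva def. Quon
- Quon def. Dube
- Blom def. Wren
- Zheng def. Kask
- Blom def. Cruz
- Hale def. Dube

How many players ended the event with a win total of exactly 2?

2

Win totals: Wren 2, Blom 3, Zheng 8, Cruz 2, Dube 5, Kask 1, Hale 7, Quon 4, Silva 4.
Exactly 2: Wren, Cruz — 2 players.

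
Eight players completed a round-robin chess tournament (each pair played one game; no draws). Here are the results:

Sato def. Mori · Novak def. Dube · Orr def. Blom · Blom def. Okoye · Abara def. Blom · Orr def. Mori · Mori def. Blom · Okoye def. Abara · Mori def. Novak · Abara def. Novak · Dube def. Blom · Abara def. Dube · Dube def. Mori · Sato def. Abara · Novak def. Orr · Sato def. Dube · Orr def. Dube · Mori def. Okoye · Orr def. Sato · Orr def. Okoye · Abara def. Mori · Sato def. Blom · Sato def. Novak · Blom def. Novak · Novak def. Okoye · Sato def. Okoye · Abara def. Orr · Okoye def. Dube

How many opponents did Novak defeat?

Novak's results: beat Okoye, Dube, Orr; lost to Mori, Sato, Abara, Blom.
That is 3 wins.

3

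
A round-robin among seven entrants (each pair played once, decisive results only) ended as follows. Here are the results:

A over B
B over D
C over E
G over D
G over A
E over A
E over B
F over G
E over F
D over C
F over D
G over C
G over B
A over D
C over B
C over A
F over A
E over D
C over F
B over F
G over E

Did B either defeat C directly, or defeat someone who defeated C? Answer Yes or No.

B did not beat C directly.
B beat D, F. Of those, D beat C.

Yes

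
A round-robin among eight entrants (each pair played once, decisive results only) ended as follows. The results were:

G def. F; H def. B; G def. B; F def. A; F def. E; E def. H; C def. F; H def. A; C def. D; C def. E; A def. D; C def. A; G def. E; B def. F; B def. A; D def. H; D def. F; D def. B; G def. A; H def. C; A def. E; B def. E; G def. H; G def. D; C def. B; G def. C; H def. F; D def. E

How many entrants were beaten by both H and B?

2

H beat: A, B, C, F.
B beat: A, E, F.
Both beat: A, F — 2.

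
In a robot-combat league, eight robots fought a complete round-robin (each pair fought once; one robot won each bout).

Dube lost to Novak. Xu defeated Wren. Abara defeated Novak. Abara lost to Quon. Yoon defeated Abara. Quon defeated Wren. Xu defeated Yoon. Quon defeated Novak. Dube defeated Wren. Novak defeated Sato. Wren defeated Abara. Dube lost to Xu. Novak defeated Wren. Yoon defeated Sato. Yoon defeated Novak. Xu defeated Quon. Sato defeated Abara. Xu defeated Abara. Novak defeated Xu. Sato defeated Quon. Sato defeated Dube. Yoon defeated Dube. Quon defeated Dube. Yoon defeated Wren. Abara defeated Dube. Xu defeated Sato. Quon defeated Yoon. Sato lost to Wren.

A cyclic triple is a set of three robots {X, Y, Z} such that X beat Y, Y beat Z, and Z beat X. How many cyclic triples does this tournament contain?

Win totals: Yoon 5, Novak 4, Dube 1, Abara 2, Wren 2, Xu 6, Sato 3, Quon 5.
A robot with w wins dominates both others in C(w,2) triples; summing gives 10 + 6 + 0 + 1 + 1 + 15 + 3 + 10 = 46 transitive triples.
Total triples C(8,3) = 56, so cyclic triples = 56 − 46 = 10.

10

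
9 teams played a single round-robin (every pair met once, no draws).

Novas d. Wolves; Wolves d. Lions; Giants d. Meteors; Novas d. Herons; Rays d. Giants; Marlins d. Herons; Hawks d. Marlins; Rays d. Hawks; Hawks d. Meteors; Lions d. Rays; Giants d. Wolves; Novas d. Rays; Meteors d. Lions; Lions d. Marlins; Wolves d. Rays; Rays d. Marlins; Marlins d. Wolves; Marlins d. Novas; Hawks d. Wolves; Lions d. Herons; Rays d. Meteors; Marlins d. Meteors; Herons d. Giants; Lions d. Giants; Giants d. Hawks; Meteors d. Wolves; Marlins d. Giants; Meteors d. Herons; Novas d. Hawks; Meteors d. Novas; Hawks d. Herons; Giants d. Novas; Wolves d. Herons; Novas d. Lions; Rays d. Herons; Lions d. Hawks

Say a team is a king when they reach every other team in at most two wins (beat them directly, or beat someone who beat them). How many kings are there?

7

Meteors reaches everyone (king).
Herons cannot reach Marlins, Rays, Lions in two steps.
Hawks reaches everyone (king).
Giants reaches everyone (king).
Marlins reaches everyone (king).
Wolves cannot reach Novas in two steps.
Rays reaches everyone (king).
Novas reaches everyone (king).
Lions reaches everyone (king).
Kings: Meteors, Hawks, Giants, Marlins, Rays, Novas, Lions — 7.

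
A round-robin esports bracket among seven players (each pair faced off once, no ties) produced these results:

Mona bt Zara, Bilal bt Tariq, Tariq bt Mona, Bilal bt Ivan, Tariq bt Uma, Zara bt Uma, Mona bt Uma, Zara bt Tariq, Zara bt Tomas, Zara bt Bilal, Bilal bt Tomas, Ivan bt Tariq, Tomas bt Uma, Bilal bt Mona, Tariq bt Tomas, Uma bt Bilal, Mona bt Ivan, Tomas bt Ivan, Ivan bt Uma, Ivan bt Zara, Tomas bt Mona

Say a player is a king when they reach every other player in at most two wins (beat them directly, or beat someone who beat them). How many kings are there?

6

Mona reaches everyone (king).
Tomas reaches everyone (king).
Uma cannot reach Zara in two steps.
Bilal reaches everyone (king).
Ivan reaches everyone (king).
Tariq reaches everyone (king).
Zara reaches everyone (king).
Kings: Mona, Tomas, Bilal, Ivan, Tariq, Zara — 6.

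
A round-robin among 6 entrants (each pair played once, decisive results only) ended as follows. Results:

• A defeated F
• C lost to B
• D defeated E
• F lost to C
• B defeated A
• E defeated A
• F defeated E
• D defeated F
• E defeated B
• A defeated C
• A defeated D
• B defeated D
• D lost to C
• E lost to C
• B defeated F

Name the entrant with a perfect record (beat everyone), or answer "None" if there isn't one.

Highest win total is B with 4 (out of 5 possible).
B lost to E, so no entrant went undefeated.

None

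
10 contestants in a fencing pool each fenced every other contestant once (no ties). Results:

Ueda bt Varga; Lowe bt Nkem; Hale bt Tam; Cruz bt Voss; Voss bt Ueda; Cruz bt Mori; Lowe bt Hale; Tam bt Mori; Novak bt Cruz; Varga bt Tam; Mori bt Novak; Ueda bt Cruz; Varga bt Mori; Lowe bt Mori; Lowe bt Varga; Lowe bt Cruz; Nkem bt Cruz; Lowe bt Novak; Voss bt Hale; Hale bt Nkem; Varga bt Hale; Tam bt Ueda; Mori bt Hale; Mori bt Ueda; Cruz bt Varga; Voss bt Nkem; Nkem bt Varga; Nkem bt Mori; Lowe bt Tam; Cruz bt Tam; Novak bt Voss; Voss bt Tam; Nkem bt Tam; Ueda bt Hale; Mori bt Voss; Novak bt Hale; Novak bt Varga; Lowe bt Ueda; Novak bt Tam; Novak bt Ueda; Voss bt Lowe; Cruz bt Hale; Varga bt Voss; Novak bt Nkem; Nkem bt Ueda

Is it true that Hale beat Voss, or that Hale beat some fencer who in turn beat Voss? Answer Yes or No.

Hale did not beat Voss directly.
Hale beat Nkem, Tam, but each of them lost to Voss. No two-step path.

No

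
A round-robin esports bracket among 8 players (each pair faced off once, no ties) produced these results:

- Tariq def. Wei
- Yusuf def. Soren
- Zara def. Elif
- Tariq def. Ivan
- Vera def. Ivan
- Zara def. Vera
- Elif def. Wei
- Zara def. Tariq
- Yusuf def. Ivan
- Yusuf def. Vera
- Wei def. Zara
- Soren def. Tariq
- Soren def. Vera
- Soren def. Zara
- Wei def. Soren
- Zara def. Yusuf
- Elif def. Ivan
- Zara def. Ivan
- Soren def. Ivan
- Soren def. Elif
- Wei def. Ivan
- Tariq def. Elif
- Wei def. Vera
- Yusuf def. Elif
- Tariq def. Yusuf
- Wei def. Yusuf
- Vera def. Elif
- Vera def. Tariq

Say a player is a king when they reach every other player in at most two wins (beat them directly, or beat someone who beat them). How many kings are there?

Tariq reaches everyone (king).
Elif cannot reach Tariq in two steps.
Vera cannot reach Zara, Soren in two steps.
Wei reaches everyone (king).
Ivan cannot reach Tariq, Elif, Vera, Wei, Yusuf, Zara, Soren in two steps.
Yusuf reaches everyone (king).
Zara reaches everyone (king).
Soren reaches everyone (king).
Kings: Tariq, Wei, Yusuf, Zara, Soren — 5.

5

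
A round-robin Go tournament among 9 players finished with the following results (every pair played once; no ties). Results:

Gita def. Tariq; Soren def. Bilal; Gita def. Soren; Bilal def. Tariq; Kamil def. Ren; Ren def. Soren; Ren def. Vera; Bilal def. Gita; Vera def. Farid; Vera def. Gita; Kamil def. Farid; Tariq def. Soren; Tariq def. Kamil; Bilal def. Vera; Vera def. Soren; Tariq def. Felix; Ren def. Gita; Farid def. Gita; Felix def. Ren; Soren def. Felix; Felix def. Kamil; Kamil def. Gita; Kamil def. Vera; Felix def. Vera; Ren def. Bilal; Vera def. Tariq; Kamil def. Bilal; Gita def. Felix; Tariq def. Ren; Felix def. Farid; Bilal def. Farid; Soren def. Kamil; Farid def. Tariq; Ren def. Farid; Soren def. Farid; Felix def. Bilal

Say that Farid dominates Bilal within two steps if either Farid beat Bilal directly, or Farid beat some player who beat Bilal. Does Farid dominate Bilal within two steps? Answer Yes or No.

Farid did not beat Bilal directly.
Farid beat Gita, Tariq, but each of them lost to Bilal. No two-step path.

No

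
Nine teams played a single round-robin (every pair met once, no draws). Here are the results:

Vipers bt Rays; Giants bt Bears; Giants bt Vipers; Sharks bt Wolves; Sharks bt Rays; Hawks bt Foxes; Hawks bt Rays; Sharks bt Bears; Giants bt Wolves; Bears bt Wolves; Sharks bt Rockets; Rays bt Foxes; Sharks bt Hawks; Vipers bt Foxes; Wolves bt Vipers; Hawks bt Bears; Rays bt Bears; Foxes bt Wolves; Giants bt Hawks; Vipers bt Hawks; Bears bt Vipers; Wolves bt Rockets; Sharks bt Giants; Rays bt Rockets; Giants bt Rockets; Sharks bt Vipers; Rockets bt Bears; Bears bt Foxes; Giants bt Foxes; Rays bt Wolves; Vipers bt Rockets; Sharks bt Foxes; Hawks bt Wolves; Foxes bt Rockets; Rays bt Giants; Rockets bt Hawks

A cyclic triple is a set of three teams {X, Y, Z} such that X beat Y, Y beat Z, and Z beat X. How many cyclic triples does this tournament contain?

Win totals: Bears 3, Rays 5, Giants 6, Vipers 4, Sharks 8, Rockets 2, Foxes 2, Wolves 2, Hawks 4.
A team with w wins dominates both others in C(w,2) triples; summing gives 3 + 10 + 15 + 6 + 28 + 1 + 1 + 1 + 6 = 71 transitive triples.
Total triples C(9,3) = 84, so cyclic triples = 84 − 71 = 13.

13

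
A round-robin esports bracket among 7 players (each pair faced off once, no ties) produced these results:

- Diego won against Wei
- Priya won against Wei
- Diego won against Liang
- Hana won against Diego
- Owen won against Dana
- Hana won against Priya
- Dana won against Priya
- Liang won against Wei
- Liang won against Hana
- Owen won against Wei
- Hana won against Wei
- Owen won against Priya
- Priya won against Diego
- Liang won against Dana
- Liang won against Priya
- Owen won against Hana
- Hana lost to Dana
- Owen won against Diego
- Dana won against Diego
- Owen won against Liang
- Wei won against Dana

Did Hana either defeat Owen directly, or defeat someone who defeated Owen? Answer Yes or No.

No

Hana did not beat Owen directly.
Hana beat Priya, Diego, Wei, but each of them lost to Owen. No two-step path.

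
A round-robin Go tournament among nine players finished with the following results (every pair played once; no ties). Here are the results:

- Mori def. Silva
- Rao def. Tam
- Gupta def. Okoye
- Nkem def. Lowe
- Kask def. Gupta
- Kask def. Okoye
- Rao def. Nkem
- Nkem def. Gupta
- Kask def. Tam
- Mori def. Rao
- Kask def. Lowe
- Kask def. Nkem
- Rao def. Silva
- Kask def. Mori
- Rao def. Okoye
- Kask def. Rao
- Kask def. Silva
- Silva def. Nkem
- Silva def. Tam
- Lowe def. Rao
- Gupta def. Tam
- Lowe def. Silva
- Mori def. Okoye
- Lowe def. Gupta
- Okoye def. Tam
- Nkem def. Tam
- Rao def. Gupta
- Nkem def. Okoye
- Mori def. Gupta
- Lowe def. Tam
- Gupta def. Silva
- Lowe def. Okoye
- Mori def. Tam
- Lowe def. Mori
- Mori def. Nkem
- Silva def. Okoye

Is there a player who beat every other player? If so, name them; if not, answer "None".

Kask

Kask has 8 wins out of 8 opponents — a perfect record.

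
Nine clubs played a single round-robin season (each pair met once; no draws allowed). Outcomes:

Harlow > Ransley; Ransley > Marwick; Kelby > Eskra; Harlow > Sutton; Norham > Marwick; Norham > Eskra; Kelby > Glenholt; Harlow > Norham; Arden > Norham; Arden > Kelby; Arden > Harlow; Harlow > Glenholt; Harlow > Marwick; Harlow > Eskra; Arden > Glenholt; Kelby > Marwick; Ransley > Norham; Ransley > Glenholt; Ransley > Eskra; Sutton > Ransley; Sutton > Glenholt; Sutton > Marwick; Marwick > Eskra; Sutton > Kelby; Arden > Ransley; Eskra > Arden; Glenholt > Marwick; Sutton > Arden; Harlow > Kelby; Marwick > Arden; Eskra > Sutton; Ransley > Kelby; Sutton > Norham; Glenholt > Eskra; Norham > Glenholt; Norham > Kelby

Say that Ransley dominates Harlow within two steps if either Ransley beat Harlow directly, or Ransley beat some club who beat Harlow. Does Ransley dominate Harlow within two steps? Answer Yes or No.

No

Ransley did not beat Harlow directly.
Ransley beat Marwick, Eskra, Glenholt, Kelby, Norham, but each of them lost to Harlow. No two-step path.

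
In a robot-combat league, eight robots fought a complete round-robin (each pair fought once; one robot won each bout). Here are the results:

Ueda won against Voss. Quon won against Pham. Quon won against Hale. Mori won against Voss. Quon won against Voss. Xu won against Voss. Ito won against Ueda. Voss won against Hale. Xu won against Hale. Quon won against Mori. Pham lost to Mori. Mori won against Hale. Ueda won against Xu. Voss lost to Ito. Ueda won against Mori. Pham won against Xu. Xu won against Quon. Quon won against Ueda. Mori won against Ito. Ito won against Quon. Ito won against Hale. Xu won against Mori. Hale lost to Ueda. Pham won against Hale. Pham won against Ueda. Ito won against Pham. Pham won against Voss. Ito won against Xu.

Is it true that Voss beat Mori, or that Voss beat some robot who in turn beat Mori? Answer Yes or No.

No

Voss did not beat Mori directly.
Voss beat Hale, but each of them lost to Mori. No two-step path.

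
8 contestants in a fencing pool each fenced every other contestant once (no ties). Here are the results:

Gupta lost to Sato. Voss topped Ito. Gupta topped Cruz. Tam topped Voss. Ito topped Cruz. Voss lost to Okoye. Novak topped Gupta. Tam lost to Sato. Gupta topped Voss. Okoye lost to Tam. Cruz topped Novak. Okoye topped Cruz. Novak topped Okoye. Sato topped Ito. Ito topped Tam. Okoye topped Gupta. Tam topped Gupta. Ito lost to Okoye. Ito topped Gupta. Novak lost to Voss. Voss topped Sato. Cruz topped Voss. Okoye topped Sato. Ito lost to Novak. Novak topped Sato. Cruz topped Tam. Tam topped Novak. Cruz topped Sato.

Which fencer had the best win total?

Win totals: Cruz 4, Novak 4, Voss 3, Ito 3, Tam 4, Gupta 2, Okoye 5, Sato 3.
Okoye leads with 5 wins (next highest: 4).

Okoye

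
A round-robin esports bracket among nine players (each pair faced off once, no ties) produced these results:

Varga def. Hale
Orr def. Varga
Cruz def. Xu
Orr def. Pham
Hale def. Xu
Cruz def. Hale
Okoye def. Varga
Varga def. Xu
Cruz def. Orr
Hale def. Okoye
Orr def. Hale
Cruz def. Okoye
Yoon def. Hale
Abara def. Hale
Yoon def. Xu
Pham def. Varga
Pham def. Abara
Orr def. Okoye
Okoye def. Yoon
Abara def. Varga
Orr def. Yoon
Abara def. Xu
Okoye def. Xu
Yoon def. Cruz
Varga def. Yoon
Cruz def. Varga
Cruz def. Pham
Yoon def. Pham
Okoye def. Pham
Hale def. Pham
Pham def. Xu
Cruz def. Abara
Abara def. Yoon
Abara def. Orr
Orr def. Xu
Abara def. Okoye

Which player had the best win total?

Cruz

Win totals: Hale 3, Orr 6, Okoye 4, Varga 3, Abara 6, Cruz 7, Pham 3, Xu 0, Yoon 4.
Cruz leads with 7 wins (next highest: 6).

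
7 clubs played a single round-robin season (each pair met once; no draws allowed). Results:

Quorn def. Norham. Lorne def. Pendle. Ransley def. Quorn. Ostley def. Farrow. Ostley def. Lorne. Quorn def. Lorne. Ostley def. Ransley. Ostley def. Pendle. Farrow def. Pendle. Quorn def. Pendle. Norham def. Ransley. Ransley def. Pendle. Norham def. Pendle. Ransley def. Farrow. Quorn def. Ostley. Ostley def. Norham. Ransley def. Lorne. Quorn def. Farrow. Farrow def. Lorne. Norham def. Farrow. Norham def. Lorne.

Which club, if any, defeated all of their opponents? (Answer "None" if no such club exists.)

Highest win total is Quorn with 5 (out of 6 possible).
Quorn lost to Ransley, so no club went undefeated.

None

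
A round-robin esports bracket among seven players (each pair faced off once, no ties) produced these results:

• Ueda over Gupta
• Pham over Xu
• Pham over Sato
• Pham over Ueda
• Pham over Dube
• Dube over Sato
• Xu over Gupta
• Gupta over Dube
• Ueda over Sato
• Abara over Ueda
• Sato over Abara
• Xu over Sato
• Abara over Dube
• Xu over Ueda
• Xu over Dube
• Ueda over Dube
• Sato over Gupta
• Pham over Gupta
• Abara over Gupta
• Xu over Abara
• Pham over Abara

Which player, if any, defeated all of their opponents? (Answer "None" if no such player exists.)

Pham has 6 wins out of 6 opponents — a perfect record.

Pham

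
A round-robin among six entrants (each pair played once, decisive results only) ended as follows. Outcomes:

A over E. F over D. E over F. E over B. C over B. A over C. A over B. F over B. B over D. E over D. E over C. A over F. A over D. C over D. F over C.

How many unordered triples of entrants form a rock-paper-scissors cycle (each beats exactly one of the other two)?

0

Of the C(6,3) = 20 triples, the cyclic ones are: none.
That is 0.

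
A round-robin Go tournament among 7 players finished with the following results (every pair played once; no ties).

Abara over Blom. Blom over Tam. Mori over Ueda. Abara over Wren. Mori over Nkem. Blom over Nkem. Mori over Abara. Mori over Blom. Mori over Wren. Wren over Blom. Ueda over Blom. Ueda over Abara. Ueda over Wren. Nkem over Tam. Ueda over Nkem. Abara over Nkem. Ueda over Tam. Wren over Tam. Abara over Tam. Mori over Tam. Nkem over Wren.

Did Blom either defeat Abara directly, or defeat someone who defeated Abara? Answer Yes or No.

Blom did not beat Abara directly.
Blom beat Nkem, Tam, but each of them lost to Abara. No two-step path.

No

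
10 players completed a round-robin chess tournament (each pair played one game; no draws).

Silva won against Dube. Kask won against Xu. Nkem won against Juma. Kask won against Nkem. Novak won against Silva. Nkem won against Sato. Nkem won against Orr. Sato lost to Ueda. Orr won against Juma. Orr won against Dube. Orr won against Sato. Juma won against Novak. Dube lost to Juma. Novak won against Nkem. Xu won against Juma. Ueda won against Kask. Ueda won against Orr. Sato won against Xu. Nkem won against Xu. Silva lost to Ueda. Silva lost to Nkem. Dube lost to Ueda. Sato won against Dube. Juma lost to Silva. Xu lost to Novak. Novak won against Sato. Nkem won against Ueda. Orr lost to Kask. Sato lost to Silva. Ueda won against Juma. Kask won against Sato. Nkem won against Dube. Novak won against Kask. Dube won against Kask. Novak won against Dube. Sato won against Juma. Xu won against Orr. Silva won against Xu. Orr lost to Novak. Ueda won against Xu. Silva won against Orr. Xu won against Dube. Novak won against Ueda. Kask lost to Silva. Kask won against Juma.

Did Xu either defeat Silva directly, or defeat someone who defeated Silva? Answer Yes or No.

Xu did not beat Silva directly.
Xu beat Juma, Orr, Dube, but each of them lost to Silva. No two-step path.

No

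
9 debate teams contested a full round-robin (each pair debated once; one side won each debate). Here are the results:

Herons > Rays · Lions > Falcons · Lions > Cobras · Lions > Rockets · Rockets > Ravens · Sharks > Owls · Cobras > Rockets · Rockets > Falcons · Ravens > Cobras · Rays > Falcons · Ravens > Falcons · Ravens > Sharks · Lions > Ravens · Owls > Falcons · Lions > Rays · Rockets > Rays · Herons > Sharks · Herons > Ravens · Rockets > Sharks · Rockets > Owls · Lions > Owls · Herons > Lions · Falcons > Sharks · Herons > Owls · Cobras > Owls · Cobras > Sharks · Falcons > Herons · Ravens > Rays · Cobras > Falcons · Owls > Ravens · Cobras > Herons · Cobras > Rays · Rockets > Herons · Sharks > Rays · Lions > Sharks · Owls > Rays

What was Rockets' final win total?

Rockets' results: beat Herons, Falcons, Rays, Sharks, Owls, Ravens; lost to Cobras, Lions.
That is 6 wins.

6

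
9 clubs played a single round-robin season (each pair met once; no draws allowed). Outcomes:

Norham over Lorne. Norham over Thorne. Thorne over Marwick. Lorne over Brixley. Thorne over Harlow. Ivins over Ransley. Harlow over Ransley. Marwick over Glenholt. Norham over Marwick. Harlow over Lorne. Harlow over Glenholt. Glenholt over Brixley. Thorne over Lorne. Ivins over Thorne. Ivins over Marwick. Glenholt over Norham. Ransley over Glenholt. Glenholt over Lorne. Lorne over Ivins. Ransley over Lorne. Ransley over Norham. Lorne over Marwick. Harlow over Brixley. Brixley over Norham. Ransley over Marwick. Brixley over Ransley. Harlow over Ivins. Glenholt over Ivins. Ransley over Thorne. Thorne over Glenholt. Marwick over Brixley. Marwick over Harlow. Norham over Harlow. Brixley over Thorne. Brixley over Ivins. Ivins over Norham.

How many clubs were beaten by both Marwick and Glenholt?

Marwick beat: Glenholt, Harlow, Brixley.
Glenholt beat: Norham, Brixley, Lorne, Ivins.
Both beat: Brixley — 1.

1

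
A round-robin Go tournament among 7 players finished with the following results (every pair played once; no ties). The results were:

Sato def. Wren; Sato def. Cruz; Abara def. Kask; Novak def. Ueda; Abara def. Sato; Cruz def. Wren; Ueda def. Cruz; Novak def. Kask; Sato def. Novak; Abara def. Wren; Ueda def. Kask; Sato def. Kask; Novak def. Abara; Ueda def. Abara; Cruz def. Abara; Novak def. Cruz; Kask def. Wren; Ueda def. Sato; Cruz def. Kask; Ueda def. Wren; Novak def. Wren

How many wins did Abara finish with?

Abara's results: beat Kask, Wren, Sato; lost to Cruz, Ueda, Novak.
That is 3 wins.

3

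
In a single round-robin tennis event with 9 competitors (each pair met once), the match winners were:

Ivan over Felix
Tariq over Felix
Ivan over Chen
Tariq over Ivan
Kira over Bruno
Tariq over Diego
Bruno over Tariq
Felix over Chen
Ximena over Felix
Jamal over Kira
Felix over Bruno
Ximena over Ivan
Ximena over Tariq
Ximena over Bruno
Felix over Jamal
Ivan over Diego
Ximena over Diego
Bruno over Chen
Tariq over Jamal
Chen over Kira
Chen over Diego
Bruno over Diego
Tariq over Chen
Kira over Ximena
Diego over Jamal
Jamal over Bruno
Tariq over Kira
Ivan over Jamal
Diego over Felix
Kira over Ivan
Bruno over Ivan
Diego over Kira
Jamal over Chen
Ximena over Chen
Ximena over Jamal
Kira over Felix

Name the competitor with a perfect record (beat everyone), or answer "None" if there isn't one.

None

Highest win total is Ximena with 7 (out of 8 possible).
Ximena lost to Kira, so no competitor went undefeated.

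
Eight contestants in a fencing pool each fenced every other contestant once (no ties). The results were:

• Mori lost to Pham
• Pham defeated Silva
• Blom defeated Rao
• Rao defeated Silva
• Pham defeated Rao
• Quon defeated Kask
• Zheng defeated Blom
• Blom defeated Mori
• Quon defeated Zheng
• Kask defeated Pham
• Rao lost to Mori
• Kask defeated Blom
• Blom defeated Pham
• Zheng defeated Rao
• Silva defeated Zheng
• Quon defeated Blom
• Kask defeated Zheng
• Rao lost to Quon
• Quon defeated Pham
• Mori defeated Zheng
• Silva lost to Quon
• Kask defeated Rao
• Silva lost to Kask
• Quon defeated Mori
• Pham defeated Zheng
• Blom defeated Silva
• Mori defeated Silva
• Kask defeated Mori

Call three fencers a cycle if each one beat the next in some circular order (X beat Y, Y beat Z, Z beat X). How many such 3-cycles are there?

4

Win totals: Blom 4, Quon 7, Silva 1, Pham 4, Kask 6, Rao 1, Zheng 2, Mori 3.
A fencer with w wins dominates both others in C(w,2) triples; summing gives 6 + 21 + 0 + 6 + 15 + 0 + 1 + 3 = 52 transitive triples.
Total triples C(8,3) = 56, so cyclic triples = 56 − 52 = 4.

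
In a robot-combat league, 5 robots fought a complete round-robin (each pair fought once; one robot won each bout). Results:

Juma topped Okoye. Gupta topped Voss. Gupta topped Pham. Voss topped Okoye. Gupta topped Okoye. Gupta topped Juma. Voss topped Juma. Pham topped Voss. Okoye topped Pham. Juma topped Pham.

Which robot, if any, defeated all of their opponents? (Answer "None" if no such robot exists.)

Gupta has 4 wins out of 4 opponents — a perfect record.

Gupta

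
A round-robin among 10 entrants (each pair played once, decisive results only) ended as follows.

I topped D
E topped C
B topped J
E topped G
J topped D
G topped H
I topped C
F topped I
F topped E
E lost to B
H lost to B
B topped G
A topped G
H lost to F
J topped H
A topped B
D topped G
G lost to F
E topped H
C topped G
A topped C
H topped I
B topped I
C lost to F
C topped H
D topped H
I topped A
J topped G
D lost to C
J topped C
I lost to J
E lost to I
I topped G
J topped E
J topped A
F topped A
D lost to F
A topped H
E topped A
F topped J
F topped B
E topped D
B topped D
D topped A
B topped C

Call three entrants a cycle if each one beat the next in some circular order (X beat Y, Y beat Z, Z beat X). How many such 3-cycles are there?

Win totals: A 4, B 7, C 3, D 3, E 5, F 9, G 1, H 1, I 5, J 7.
An entrant with w wins dominates both others in C(w,2) triples; summing gives 6 + 21 + 3 + 3 + 10 + 36 + 0 + 0 + 10 + 21 = 110 transitive triples.
Total triples C(10,3) = 120, so cyclic triples = 120 − 110 = 10.

10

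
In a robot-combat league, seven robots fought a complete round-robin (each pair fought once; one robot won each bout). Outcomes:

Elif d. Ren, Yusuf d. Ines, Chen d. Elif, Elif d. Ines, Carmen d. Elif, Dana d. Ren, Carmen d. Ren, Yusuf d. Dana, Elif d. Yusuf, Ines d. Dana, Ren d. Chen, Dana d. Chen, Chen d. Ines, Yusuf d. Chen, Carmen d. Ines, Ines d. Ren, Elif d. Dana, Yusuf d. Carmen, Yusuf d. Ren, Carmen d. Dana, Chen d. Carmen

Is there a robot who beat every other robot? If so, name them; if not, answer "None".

Highest win total is Yusuf with 5 (out of 6 possible).
Yusuf lost to Elif, so no robot went undefeated.

None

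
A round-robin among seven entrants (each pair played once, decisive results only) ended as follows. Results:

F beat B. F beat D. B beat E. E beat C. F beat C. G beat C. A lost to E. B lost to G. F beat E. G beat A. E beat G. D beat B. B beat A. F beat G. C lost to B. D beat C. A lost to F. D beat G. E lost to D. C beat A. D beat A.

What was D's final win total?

D's results: beat A, B, C, E, G; lost to F.
That is 5 wins.

5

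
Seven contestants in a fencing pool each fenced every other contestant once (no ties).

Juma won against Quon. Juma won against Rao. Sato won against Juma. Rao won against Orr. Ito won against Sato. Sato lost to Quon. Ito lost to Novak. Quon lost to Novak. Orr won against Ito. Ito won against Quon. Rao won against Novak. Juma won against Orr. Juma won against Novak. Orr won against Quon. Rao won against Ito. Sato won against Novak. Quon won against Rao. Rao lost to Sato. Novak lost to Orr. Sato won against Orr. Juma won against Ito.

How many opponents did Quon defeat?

2

Quon's results: beat Rao, Sato; lost to Novak, Orr, Ito, Juma.
That is 2 wins.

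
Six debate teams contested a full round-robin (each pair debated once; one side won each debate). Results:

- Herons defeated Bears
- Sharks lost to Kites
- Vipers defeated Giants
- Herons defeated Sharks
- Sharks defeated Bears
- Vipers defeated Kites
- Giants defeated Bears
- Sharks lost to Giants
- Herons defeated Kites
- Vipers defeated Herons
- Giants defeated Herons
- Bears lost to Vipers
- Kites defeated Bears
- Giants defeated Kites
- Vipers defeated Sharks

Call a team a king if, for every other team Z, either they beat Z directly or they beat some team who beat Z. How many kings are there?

Bears cannot reach Giants, Vipers, Kites, Herons, Sharks in two steps.
Giants cannot reach Vipers in two steps.
Vipers reaches everyone (king).
Kites cannot reach Giants, Vipers, Herons in two steps.
Herons cannot reach Giants, Vipers in two steps.
Sharks cannot reach Giants, Vipers, Kites, Herons in two steps.
Kings: Vipers — 1.

1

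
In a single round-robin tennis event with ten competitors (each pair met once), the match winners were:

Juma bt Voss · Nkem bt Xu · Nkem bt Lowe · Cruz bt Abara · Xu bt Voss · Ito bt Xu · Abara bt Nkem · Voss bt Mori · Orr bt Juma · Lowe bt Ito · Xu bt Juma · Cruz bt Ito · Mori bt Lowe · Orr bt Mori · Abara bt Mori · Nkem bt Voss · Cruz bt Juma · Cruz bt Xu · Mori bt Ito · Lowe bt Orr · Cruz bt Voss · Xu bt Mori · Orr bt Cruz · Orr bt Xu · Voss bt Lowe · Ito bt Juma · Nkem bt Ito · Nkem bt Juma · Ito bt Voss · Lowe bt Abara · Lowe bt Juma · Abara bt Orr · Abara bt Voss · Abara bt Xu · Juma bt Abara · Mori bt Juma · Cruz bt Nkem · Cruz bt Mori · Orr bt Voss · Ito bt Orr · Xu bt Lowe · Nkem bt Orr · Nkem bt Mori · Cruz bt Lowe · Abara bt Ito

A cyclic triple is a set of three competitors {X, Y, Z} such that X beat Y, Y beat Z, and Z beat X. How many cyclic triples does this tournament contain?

Win totals: Xu 4, Ito 4, Mori 3, Orr 5, Lowe 4, Nkem 7, Juma 2, Abara 6, Cruz 8, Voss 2.
A competitor with w wins dominates both others in C(w,2) triples; summing gives 6 + 6 + 3 + 10 + 6 + 21 + 1 + 15 + 28 + 1 = 97 transitive triples.
Total triples C(10,3) = 120, so cyclic triples = 120 − 97 = 23.

23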